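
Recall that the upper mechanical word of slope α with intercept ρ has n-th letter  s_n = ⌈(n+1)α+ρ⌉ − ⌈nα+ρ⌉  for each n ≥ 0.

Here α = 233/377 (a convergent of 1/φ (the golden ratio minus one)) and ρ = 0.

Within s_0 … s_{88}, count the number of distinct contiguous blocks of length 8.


t_n = ⌈(n·233)/377⌉ for n = 0 … 89:
  n=0…9: ⌈0/377⌉=0 ⌈233/377⌉=1 ⌈466/377⌉=2 ⌈699/377⌉=2 ⌈932/377⌉=3 ⌈1165/377⌉=4 ⌈1398/377⌉=4 ⌈1631/377⌉=5 ⌈1864/377⌉=5 ⌈2097/377⌉=6
  n=10…19: ⌈2330/377⌉=7 ⌈2563/377⌉=7 ⌈2796/377⌉=8 ⌈3029/377⌉=9 ⌈3262/377⌉=9 ⌈3495/377⌉=10 ⌈3728/377⌉=10 ⌈3961/377⌉=11 ⌈4194/377⌉=12 ⌈4427/377⌉=12
  n=20…29: ⌈4660/377⌉=13 ⌈4893/377⌉=13 ⌈5126/377⌉=14 ⌈5359/377⌉=15 ⌈5592/377⌉=15 ⌈5825/377⌉=16 ⌈6058/377⌉=17 ⌈6291/377⌉=17 ⌈6524/377⌉=18 ⌈6757/377⌉=18
  n=30…39: ⌈6990/377⌉=19 ⌈7223/377⌉=20 ⌈7456/377⌉=20 ⌈7689/377⌉=21 ⌈7922/377⌉=22 ⌈8155/377⌉=22 ⌈8388/377⌉=23 ⌈8621/377⌉=23 ⌈8854/377⌉=24 ⌈9087/377⌉=25
  n=40…49: ⌈9320/377⌉=25 ⌈9553/377⌉=26 ⌈9786/377⌉=26 ⌈10019/377⌉=27 ⌈10252/377⌉=28 ⌈10485/377⌉=28 ⌈10718/377⌉=29 ⌈10951/377⌉=30 ⌈11184/377⌉=30 ⌈11417/377⌉=31
  n=50…59: ⌈11650/377⌉=31 ⌈11883/377⌉=32 ⌈12116/377⌉=33 ⌈12349/377⌉=33 ⌈12582/377⌉=34 ⌈12815/377⌉=34 ⌈13048/377⌉=35 ⌈13281/377⌉=36 ⌈13514/377⌉=36 ⌈13747/377⌉=37
  n=60…69: ⌈13980/377⌉=38 ⌈14213/377⌉=38 ⌈14446/377⌉=39 ⌈14679/377⌉=39 ⌈14912/377⌉=40 ⌈15145/377⌉=41 ⌈15378/377⌉=41 ⌈15611/377⌉=42 ⌈15844/377⌉=43 ⌈16077/377⌉=43
  n=70…79: ⌈16310/377⌉=44 ⌈16543/377⌉=44 ⌈16776/377⌉=45 ⌈17009/377⌉=46 ⌈17242/377⌉=46 ⌈17475/377⌉=47 ⌈17708/377⌉=47 ⌈17941/377⌉=48 ⌈18174/377⌉=49 ⌈18407/377⌉=49
  n=80…89: ⌈18640/377⌉=50 ⌈18873/377⌉=51 ⌈19106/377⌉=51 ⌈19339/377⌉=52 ⌈19572/377⌉=52 ⌈19805/377⌉=53 ⌈20038/377⌉=54 ⌈20271/377⌉=54 ⌈20504/377⌉=55 ⌈20737/377⌉=56
s_n = t_(n+1) − t_n for n = 0 … 88 gives
prefix = 11011010110110101101011011010110110101101011011010110101101101011011010110101101101011011
slide a length-8 window over [0..7] … [81..88] (82 windows); first occurrence of each distinct factor:
  [  0..  7] 11011010
  [  1..  8] 10110101
  [  2..  9] 01101011
  [  3.. 10] 11010110
  [  4.. 11] 10101101
  [  5.. 12] 01011011
  [  6.. 13] 10110110
  [  7.. 14] 01101101
  [ 13.. 20] 01011010
  (the other 73 windows repeat one of these)
distinct factors: {01011010, 01011011, 01101011, 01101101, 10101101, 10110101, 10110110, 11010110, 11011010}
count = 9  (Sturmian bound for length 8 is 9)

9


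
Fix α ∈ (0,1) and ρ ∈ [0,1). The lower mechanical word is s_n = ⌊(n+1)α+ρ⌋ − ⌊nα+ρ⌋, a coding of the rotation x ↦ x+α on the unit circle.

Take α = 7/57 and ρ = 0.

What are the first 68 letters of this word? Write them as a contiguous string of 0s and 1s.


00000000100000001000000010000000100000001000000010000000100000000100

n=0: ⌊(1·7)/57⌋ − ⌊(0·7)/57⌋ = ⌊7/57⌋ − ⌊0/57⌋ = 0 − 0 = 0
n=1: ⌊(2·7)/57⌋ − ⌊(1·7)/57⌋ = ⌊14/57⌋ − ⌊7/57⌋ = 0 − 0 = 0
n=2: ⌊(3·7)/57⌋ − ⌊(2·7)/57⌋ = ⌊21/57⌋ − ⌊14/57⌋ = 0 − 0 = 0
n=3: ⌊(4·7)/57⌋ − ⌊(3·7)/57⌋ = ⌊28/57⌋ − ⌊21/57⌋ = 0 − 0 = 0
n=4: ⌊(5·7)/57⌋ − ⌊(4·7)/57⌋ = ⌊35/57⌋ − ⌊28/57⌋ = 0 − 0 = 0
n=5: ⌊(6·7)/57⌋ − ⌊(5·7)/57⌋ = ⌊42/57⌋ − ⌊35/57⌋ = 0 − 0 = 0
n=6: ⌊(7·7)/57⌋ − ⌊(6·7)/57⌋ = ⌊49/57⌋ − ⌊42/57⌋ = 0 − 0 = 0
n=7: ⌊(8·7)/57⌋ − ⌊(7·7)/57⌋ = ⌊56/57⌋ − ⌊49/57⌋ = 0 − 0 = 0
n=8: ⌊(9·7)/57⌋ − ⌊(8·7)/57⌋ = ⌊63/57⌋ − ⌊56/57⌋ = 1 − 0 = 1
n=9: ⌊(10·7)/57⌋ − ⌊(9·7)/57⌋ = ⌊70/57⌋ − ⌊63/57⌋ = 1 − 1 = 0
n=10: ⌊(11·7)/57⌋ − ⌊(10·7)/57⌋ = ⌊77/57⌋ − ⌊70/57⌋ = 1 − 1 = 0
n=11: ⌊(12·7)/57⌋ − ⌊(11·7)/57⌋ = ⌊84/57⌋ − ⌊77/57⌋ = 1 − 1 = 0
n=12: ⌊(13·7)/57⌋ − ⌊(12·7)/57⌋ = ⌊91/57⌋ − ⌊84/57⌋ = 1 − 1 = 0
n=13: ⌊(14·7)/57⌋ − ⌊(13·7)/57⌋ = ⌊98/57⌋ − ⌊91/57⌋ = 1 − 1 = 0
n=14: ⌊(15·7)/57⌋ − ⌊(14·7)/57⌋ = ⌊105/57⌋ − ⌊98/57⌋ = 1 − 1 = 0
n=15: ⌊(16·7)/57⌋ − ⌊(15·7)/57⌋ = ⌊112/57⌋ − ⌊105/57⌋ = 1 − 1 = 0
n=16: ⌊(17·7)/57⌋ − ⌊(16·7)/57⌋ = ⌊119/57⌋ − ⌊112/57⌋ = 2 − 1 = 1
n=17: ⌊(18·7)/57⌋ − ⌊(17·7)/57⌋ = ⌊126/57⌋ − ⌊119/57⌋ = 2 − 2 = 0
n=18: ⌊(19·7)/57⌋ − ⌊(18·7)/57⌋ = ⌊133/57⌋ − ⌊126/57⌋ = 2 − 2 = 0
n=19: ⌊(20·7)/57⌋ − ⌊(19·7)/57⌋ = ⌊140/57⌋ − ⌊133/57⌋ = 2 − 2 = 0
n=20: ⌊(21·7)/57⌋ − ⌊(20·7)/57⌋ = ⌊147/57⌋ − ⌊140/57⌋ = 2 − 2 = 0
n=21: ⌊(22·7)/57⌋ − ⌊(21·7)/57⌋ = ⌊154/57⌋ − ⌊147/57⌋ = 2 − 2 = 0
n=22: ⌊(23·7)/57⌋ − ⌊(22·7)/57⌋ = ⌊161/57⌋ − ⌊154/57⌋ = 2 − 2 = 0
n=23: ⌊(24·7)/57⌋ − ⌊(23·7)/57⌋ = ⌊168/57⌋ − ⌊161/57⌋ = 2 − 2 = 0
n=24: ⌊(25·7)/57⌋ − ⌊(24·7)/57⌋ = ⌊175/57⌋ − ⌊168/57⌋ = 3 − 2 = 1
n=25: ⌊(26·7)/57⌋ − ⌊(25·7)/57⌋ = ⌊182/57⌋ − ⌊175/57⌋ = 3 − 3 = 0
n=26: ⌊(27·7)/57⌋ − ⌊(26·7)/57⌋ = ⌊189/57⌋ − ⌊182/57⌋ = 3 − 3 = 0
n=27: ⌊(28·7)/57⌋ − ⌊(27·7)/57⌋ = ⌊196/57⌋ − ⌊189/57⌋ = 3 − 3 = 0
n=28: ⌊(29·7)/57⌋ − ⌊(28·7)/57⌋ = ⌊203/57⌋ − ⌊196/57⌋ = 3 − 3 = 0
n=29: ⌊(30·7)/57⌋ − ⌊(29·7)/57⌋ = ⌊210/57⌋ − ⌊203/57⌋ = 3 − 3 = 0
n=30: ⌊(31·7)/57⌋ − ⌊(30·7)/57⌋ = ⌊217/57⌋ − ⌊210/57⌋ = 3 − 3 = 0
n=31: ⌊(32·7)/57⌋ − ⌊(31·7)/57⌋ = ⌊224/57⌋ − ⌊217/57⌋ = 3 − 3 = 0
n=32: ⌊(33·7)/57⌋ − ⌊(32·7)/57⌋ = ⌊231/57⌋ − ⌊224/57⌋ = 4 − 3 = 1
n=33: ⌊(34·7)/57⌋ − ⌊(33·7)/57⌋ = ⌊238/57⌋ − ⌊231/57⌋ = 4 − 4 = 0
n=34: ⌊(35·7)/57⌋ − ⌊(34·7)/57⌋ = ⌊245/57⌋ − ⌊238/57⌋ = 4 − 4 = 0
n=35: ⌊(36·7)/57⌋ − ⌊(35·7)/57⌋ = ⌊252/57⌋ − ⌊245/57⌋ = 4 − 4 = 0
n=36: ⌊(37·7)/57⌋ − ⌊(36·7)/57⌋ = ⌊259/57⌋ − ⌊252/57⌋ = 4 − 4 = 0
n=37: ⌊(38·7)/57⌋ − ⌊(37·7)/57⌋ = ⌊266/57⌋ − ⌊259/57⌋ = 4 − 4 = 0
n=38: ⌊(39·7)/57⌋ − ⌊(38·7)/57⌋ = ⌊273/57⌋ − ⌊266/57⌋ = 4 − 4 = 0
n=39: ⌊(40·7)/57⌋ − ⌊(39·7)/57⌋ = ⌊280/57⌋ − ⌊273/57⌋ = 4 − 4 = 0
n=40: ⌊(41·7)/57⌋ − ⌊(40·7)/57⌋ = ⌊287/57⌋ − ⌊280/57⌋ = 5 − 4 = 1
n=41: ⌊(42·7)/57⌋ − ⌊(41·7)/57⌋ = ⌊294/57⌋ − ⌊287/57⌋ = 5 − 5 = 0
n=42: ⌊(43·7)/57⌋ − ⌊(42·7)/57⌋ = ⌊301/57⌋ − ⌊294/57⌋ = 5 − 5 = 0
n=43: ⌊(44·7)/57⌋ − ⌊(43·7)/57⌋ = ⌊308/57⌋ − ⌊301/57⌋ = 5 − 5 = 0
n=44: ⌊(45·7)/57⌋ − ⌊(44·7)/57⌋ = ⌊315/57⌋ − ⌊308/57⌋ = 5 − 5 = 0
n=45: ⌊(46·7)/57⌋ − ⌊(45·7)/57⌋ = ⌊322/57⌋ − ⌊315/57⌋ = 5 − 5 = 0
n=46: ⌊(47·7)/57⌋ − ⌊(46·7)/57⌋ = ⌊329/57⌋ − ⌊322/57⌋ = 5 − 5 = 0
n=47: ⌊(48·7)/57⌋ − ⌊(47·7)/57⌋ = ⌊336/57⌋ − ⌊329/57⌋ = 5 − 5 = 0
n=48: ⌊(49·7)/57⌋ − ⌊(48·7)/57⌋ = ⌊343/57⌋ − ⌊336/57⌋ = 6 − 5 = 1
n=49: ⌊(50·7)/57⌋ − ⌊(49·7)/57⌋ = ⌊350/57⌋ − ⌊343/57⌋ = 6 − 6 = 0
n=50: ⌊(51·7)/57⌋ − ⌊(50·7)/57⌋ = ⌊357/57⌋ − ⌊350/57⌋ = 6 − 6 = 0
n=51: ⌊(52·7)/57⌋ − ⌊(51·7)/57⌋ = ⌊364/57⌋ − ⌊357/57⌋ = 6 − 6 = 0
n=52: ⌊(53·7)/57⌋ − ⌊(52·7)/57⌋ = ⌊371/57⌋ − ⌊364/57⌋ = 6 − 6 = 0
n=53: ⌊(54·7)/57⌋ − ⌊(53·7)/57⌋ = ⌊378/57⌋ − ⌊371/57⌋ = 6 − 6 = 0
n=54: ⌊(55·7)/57⌋ − ⌊(54·7)/57⌋ = ⌊385/57⌋ − ⌊378/57⌋ = 6 − 6 = 0
n=55: ⌊(56·7)/57⌋ − ⌊(55·7)/57⌋ = ⌊392/57⌋ − ⌊385/57⌋ = 6 − 6 = 0
n=56: ⌊(57·7)/57⌋ − ⌊(56·7)/57⌋ = ⌊399/57⌋ − ⌊392/57⌋ = 7 − 6 = 1
n=57: ⌊(58·7)/57⌋ − ⌊(57·7)/57⌋ = ⌊406/57⌋ − ⌊399/57⌋ = 7 − 7 = 0
n=58: ⌊(59·7)/57⌋ − ⌊(58·7)/57⌋ = ⌊413/57⌋ − ⌊406/57⌋ = 7 − 7 = 0
n=59: ⌊(60·7)/57⌋ − ⌊(59·7)/57⌋ = ⌊420/57⌋ − ⌊413/57⌋ = 7 − 7 = 0
n=60: ⌊(61·7)/57⌋ − ⌊(60·7)/57⌋ = ⌊427/57⌋ − ⌊420/57⌋ = 7 − 7 = 0
n=61: ⌊(62·7)/57⌋ − ⌊(61·7)/57⌋ = ⌊434/57⌋ − ⌊427/57⌋ = 7 − 7 = 0
n=62: ⌊(63·7)/57⌋ − ⌊(62·7)/57⌋ = ⌊441/57⌋ − ⌊434/57⌋ = 7 − 7 = 0
n=63: ⌊(64·7)/57⌋ − ⌊(63·7)/57⌋ = ⌊448/57⌋ − ⌊441/57⌋ = 7 − 7 = 0
n=64: ⌊(65·7)/57⌋ − ⌊(64·7)/57⌋ = ⌊455/57⌋ − ⌊448/57⌋ = 7 − 7 = 0
n=65: ⌊(66·7)/57⌋ − ⌊(65·7)/57⌋ = ⌊462/57⌋ − ⌊455/57⌋ = 8 − 7 = 1
n=66: ⌊(67·7)/57⌋ − ⌊(66·7)/57⌋ = ⌊469/57⌋ − ⌊462/57⌋ = 8 − 8 = 0
n=67: ⌊(68·7)/57⌋ − ⌊(67·7)/57⌋ = ⌊476/57⌋ − ⌊469/57⌋ = 8 − 8 = 0


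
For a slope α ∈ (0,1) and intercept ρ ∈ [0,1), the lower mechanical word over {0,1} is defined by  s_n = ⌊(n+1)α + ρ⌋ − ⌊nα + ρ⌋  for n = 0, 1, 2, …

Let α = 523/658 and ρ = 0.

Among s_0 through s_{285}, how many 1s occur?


227

#1s = Σ_{n=0}^{285} s_n = Σ_{n=0}^{285} (⌊(n+1)α+ρ⌋ − ⌊nα+ρ⌋)
the sum telescopes: every ⌊nα+ρ⌋ with 0 < n < 286 appears once with + and once with −, leaving ⌊286α+ρ⌋ − ⌊0·α+ρ⌋
286α + ρ = (286·523) / 658 = 149578/658
ρ = 0/658
⌊149578/658⌋ = 227,  ⌊0/658⌋ = 0
#1s = 227 − 0 = 227


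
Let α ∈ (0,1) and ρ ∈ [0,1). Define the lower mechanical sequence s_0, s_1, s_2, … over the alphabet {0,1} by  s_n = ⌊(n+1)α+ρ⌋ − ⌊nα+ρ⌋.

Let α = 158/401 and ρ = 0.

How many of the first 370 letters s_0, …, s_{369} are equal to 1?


145

#1s = Σ_{n=0}^{369} s_n = Σ_{n=0}^{369} (⌊(n+1)α+ρ⌋ − ⌊nα+ρ⌋)
the sum telescopes: every ⌊nα+ρ⌋ with 0 < n < 370 appears once with + and once with −, leaving ⌊370α+ρ⌋ − ⌊0·α+ρ⌋
370α + ρ = (370·158) / 401 = 58460/401
ρ = 0/401
⌊58460/401⌋ = 145,  ⌊0/401⌋ = 0
#1s = 145 − 0 = 145


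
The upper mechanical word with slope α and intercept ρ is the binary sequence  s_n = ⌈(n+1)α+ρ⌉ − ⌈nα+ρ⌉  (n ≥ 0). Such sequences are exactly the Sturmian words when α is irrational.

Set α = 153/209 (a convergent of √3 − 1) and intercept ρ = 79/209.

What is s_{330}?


1

(n+1)α + ρ = (331·153 + 79) / 209 = 50722/209
nα + ρ     = (330·153 + 79) / 209 = 50569/209
⌈50722/209⌉ = 243,  ⌈50569/209⌉ = 242
s_{330} = 243 − 242 = 1


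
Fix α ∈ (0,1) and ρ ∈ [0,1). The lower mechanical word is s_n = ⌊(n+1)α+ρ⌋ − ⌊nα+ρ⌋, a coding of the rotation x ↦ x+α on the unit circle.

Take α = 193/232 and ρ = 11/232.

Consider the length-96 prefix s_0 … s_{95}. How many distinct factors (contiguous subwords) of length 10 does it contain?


t_n = ⌊(n·193+11)/232⌋ for n = 0 … 96:
  n=0…9: ⌊11/232⌋=0 ⌊204/232⌋=0 ⌊397/232⌋=1 ⌊590/232⌋=2 ⌊783/232⌋=3 ⌊976/232⌋=4 ⌊1169/232⌋=5 ⌊1362/232⌋=5 ⌊1555/232⌋=6 ⌊1748/232⌋=7
  n=10…19: ⌊1941/232⌋=8 ⌊2134/232⌋=9 ⌊2327/232⌋=10 ⌊2520/232⌋=10 ⌊2713/232⌋=11 ⌊2906/232⌋=12 ⌊3099/232⌋=13 ⌊3292/232⌋=14 ⌊3485/232⌋=15 ⌊3678/232⌋=15
  n=20…29: ⌊3871/232⌋=16 ⌊4064/232⌋=17 ⌊4257/232⌋=18 ⌊4450/232⌋=19 ⌊4643/232⌋=20 ⌊4836/232⌋=20 ⌊5029/232⌋=21 ⌊5222/232⌋=22 ⌊5415/232⌋=23 ⌊5608/232⌋=24
  n=30…39: ⌊5801/232⌋=25 ⌊5994/232⌋=25 ⌊6187/232⌋=26 ⌊6380/232⌋=27 ⌊6573/232⌋=28 ⌊6766/232⌋=29 ⌊6959/232⌋=29 ⌊7152/232⌋=30 ⌊7345/232⌋=31 ⌊7538/232⌋=32
  n=40…49: ⌊7731/232⌋=33 ⌊7924/232⌋=34 ⌊8117/232⌋=34 ⌊8310/232⌋=35 ⌊8503/232⌋=36 ⌊8696/232⌋=37 ⌊8889/232⌋=38 ⌊9082/232⌋=39 ⌊9275/232⌋=39 ⌊9468/232⌋=40
  n=50…59: ⌊9661/232⌋=41 ⌊9854/232⌋=42 ⌊10047/232⌋=43 ⌊10240/232⌋=44 ⌊10433/232⌋=44 ⌊10626/232⌋=45 ⌊10819/232⌋=46 ⌊11012/232⌋=47 ⌊11205/232⌋=48 ⌊11398/232⌋=49
  n=60…69: ⌊11591/232⌋=49 ⌊11784/232⌋=50 ⌊11977/232⌋=51 ⌊12170/232⌋=52 ⌊12363/232⌋=53 ⌊12556/232⌋=54 ⌊12749/232⌋=54 ⌊12942/232⌋=55 ⌊13135/232⌋=56 ⌊13328/232⌋=57
  n=70…79: ⌊13521/232⌋=58 ⌊13714/232⌋=59 ⌊13907/232⌋=59 ⌊14100/232⌋=60 ⌊14293/232⌋=61 ⌊14486/232⌋=62 ⌊14679/232⌋=63 ⌊14872/232⌋=64 ⌊15065/232⌋=64 ⌊15258/232⌋=65
  n=80…89: ⌊15451/232⌋=66 ⌊15644/232⌋=67 ⌊15837/232⌋=68 ⌊16030/232⌋=69 ⌊16223/232⌋=69 ⌊16416/232⌋=70 ⌊16609/232⌋=71 ⌊16802/232⌋=72 ⌊16995/232⌋=73 ⌊17188/232⌋=74
  n=90…96: ⌊17381/232⌋=74 ⌊17574/232⌋=75 ⌊17767/232⌋=76 ⌊17960/232⌋=77 ⌊18153/232⌋=78 ⌊18346/232⌋=79 ⌊18539/232⌋=79
s_n = t_(n+1) − t_n for n = 0 … 95 gives
prefix = 011111011111011111011111011111011110111110111110111110111110111110111110111110111110111110111110
slide a length-10 window over [0..9] … [86..95] (87 windows); first occurrence of each distinct factor:
  [  0..  9] 0111110111
  [  1.. 10] 1111101111
  [  2.. 11] 1111011111
  [  3.. 12] 1110111110
  [  4.. 13] 1101111101
  [  5.. 14] 1011111011
  [ 26.. 35] 1111011110
  [ 27.. 36] 1110111101
  [ 28.. 37] 1101111011
  [ 29.. 38] 1011110111
  [ 30.. 39] 0111101111
  (the other 76 windows repeat one of these)
distinct factors: {0111101111, 0111110111, 1011110111, 1011111011, 1101111011, 1101111101, 1110111101, 1110111110, 1111011110, 1111011111, 1111101111}
count = 11  (Sturmian bound for length 10 is 11)

11


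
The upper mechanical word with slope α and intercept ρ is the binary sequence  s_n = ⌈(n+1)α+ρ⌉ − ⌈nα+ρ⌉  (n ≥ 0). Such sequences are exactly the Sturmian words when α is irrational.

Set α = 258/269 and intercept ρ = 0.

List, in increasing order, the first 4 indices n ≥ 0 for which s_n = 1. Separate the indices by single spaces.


0 1 2 3

n=0: ⌈258/269⌉−⌈0/269⌉ = 1−0 = 1  ← one
n=1: ⌈516/269⌉−⌈258/269⌉ = 2−1 = 1  ← one
n=2: ⌈774/269⌉−⌈516/269⌉ = 3−2 = 1  ← one
n=3: ⌈1032/269⌉−⌈774/269⌉ = 4−3 = 1  ← one
positions of the first 4 ones: 0 1 2 3


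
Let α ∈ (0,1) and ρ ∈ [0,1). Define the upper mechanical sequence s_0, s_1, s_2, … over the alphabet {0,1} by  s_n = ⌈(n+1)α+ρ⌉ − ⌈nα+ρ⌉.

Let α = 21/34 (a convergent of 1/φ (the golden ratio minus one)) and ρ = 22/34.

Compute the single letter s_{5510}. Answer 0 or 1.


1

(n+1)α + ρ = (5511·21 + 22) / 34 = 115753/34
nα + ρ     = (5510·21 + 22) / 34 = 115732/34
⌈115753/34⌉ = 3405,  ⌈115732/34⌉ = 3404
s_{5510} = 3405 − 3404 = 1


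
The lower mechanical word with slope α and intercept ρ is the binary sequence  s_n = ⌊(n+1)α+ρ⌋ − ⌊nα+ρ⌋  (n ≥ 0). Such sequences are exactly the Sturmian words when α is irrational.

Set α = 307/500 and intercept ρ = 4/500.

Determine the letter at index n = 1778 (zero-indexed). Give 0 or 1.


(n+1)α + ρ = (1779·307 + 4) / 500 = 546157/500
nα + ρ     = (1778·307 + 4) / 500 = 545850/500
⌊546157/500⌋ = 1092,  ⌊545850/500⌋ = 1091
s_{1778} = 1092 − 1091 = 1

1


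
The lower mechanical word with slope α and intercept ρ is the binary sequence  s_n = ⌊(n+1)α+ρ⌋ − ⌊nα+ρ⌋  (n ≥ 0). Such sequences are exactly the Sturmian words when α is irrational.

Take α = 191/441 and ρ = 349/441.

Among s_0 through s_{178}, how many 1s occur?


78

#1s = Σ_{n=0}^{178} s_n = Σ_{n=0}^{178} (⌊(n+1)α+ρ⌋ − ⌊nα+ρ⌋)
the sum telescopes: every ⌊nα+ρ⌋ with 0 < n < 179 appears once with + and once with −, leaving ⌊179α+ρ⌋ − ⌊0·α+ρ⌋
179α + ρ = (179·191 + 349) / 441 = 34538/441
ρ = 349/441
⌊34538/441⌋ = 78,  ⌊349/441⌋ = 0
#1s = 78 − 0 = 78


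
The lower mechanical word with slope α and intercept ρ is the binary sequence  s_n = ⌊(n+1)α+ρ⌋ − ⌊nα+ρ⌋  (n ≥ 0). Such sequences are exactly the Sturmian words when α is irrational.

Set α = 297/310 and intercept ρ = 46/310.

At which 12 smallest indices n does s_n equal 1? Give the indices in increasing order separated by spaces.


0 1 2 4 5 6 7 8 9 10 11 12

n=0: ⌊343/310⌋−⌊46/310⌋ = 1−0 = 1  ← one
n=1: ⌊640/310⌋−⌊343/310⌋ = 2−1 = 1  ← one
n=2: ⌊937/310⌋−⌊640/310⌋ = 3−2 = 1  ← one
n=3: ⌊1234/310⌋−⌊937/310⌋ = 3−3 = 0
n=4: ⌊1531/310⌋−⌊1234/310⌋ = 4−3 = 1  ← one
n=5: ⌊1828/310⌋−⌊1531/310⌋ = 5−4 = 1  ← one
n=6: ⌊2125/310⌋−⌊1828/310⌋ = 6−5 = 1  ← one
n=7: ⌊2422/310⌋−⌊2125/310⌋ = 7−6 = 1  ← one
n=8: ⌊2719/310⌋−⌊2422/310⌋ = 8−7 = 1  ← one
n=9: ⌊3016/310⌋−⌊2719/310⌋ = 9−8 = 1  ← one
n=10: ⌊3313/310⌋−⌊3016/310⌋ = 10−9 = 1  ← one
n=11: ⌊3610/310⌋−⌊3313/310⌋ = 11−10 = 1  ← one
n=12: ⌊3907/310⌋−⌊3610/310⌋ = 12−11 = 1  ← one
positions of the first 12 ones: 0 1 2 4 5 6 7 8 9 10 11 12


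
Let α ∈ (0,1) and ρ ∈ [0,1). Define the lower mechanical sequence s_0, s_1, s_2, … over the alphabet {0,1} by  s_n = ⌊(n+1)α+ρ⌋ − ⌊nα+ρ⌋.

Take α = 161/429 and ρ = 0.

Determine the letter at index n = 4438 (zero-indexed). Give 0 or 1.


0

(n+1)α + ρ = (4439·161) / 429 = 714679/429
nα + ρ     = (4438·161) / 429 = 714518/429
⌊714679/429⌋ = 1665,  ⌊714518/429⌋ = 1665
s_{4438} = 1665 − 1665 = 0


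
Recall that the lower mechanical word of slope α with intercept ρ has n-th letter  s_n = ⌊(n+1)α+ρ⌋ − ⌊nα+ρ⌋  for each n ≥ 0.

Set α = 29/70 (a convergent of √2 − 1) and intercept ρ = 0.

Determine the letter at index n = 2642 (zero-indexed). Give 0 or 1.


(n+1)α + ρ = (2643·29) / 70 = 76647/70
nα + ρ     = (2642·29) / 70 = 76618/70
⌊76647/70⌋ = 1094,  ⌊76618/70⌋ = 1094
s_{2642} = 1094 − 1094 = 0

0


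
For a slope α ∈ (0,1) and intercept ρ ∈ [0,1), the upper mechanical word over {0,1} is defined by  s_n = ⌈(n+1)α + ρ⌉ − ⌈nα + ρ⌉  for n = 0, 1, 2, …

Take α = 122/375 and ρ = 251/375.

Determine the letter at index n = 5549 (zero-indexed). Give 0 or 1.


(n+1)α + ρ = (5550·122 + 251) / 375 = 677351/375
nα + ρ     = (5549·122 + 251) / 375 = 677229/375
⌈677351/375⌉ = 1807,  ⌈677229/375⌉ = 1806
s_{5549} = 1807 − 1806 = 1

1


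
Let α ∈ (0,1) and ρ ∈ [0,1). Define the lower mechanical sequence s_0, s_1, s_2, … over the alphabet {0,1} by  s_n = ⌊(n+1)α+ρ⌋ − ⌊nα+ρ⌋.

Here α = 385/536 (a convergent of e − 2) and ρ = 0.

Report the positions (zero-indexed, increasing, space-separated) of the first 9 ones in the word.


1 2 4 5 6 8 9 11 12

n=0: ⌊385/536⌋−⌊0/536⌋ = 0−0 = 0
n=1: ⌊770/536⌋−⌊385/536⌋ = 1−0 = 1  ← one
n=2: ⌊1155/536⌋−⌊770/536⌋ = 2−1 = 1  ← one
n=3: ⌊1540/536⌋−⌊1155/536⌋ = 2−2 = 0
n=4: ⌊1925/536⌋−⌊1540/536⌋ = 3−2 = 1  ← one
n=5: ⌊2310/536⌋−⌊1925/536⌋ = 4−3 = 1  ← one
n=6: ⌊2695/536⌋−⌊2310/536⌋ = 5−4 = 1  ← one
n=7: ⌊3080/536⌋−⌊2695/536⌋ = 5−5 = 0
n=8: ⌊3465/536⌋−⌊3080/536⌋ = 6−5 = 1  ← one
n=9: ⌊3850/536⌋−⌊3465/536⌋ = 7−6 = 1  ← one
n=10: ⌊4235/536⌋−⌊3850/536⌋ = 7−7 = 0
n=11: ⌊4620/536⌋−⌊4235/536⌋ = 8−7 = 1  ← one
n=12: ⌊5005/536⌋−⌊4620/536⌋ = 9−8 = 1  ← one
positions of the first 9 ones: 1 2 4 5 6 8 9 11 12


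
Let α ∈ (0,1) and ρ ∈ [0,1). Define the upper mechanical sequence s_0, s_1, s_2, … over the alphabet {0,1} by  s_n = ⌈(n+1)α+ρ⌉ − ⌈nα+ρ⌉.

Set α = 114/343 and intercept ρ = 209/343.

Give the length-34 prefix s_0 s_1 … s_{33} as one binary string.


0100100100100100100100100100100100

n=0: ⌈(1·114+209)/343⌉ − ⌈(0·114+209)/343⌉ = ⌈323/343⌉ − ⌈209/343⌉ = 1 − 1 = 0
n=1: ⌈(2·114+209)/343⌉ − ⌈(1·114+209)/343⌉ = ⌈437/343⌉ − ⌈323/343⌉ = 2 − 1 = 1
n=2: ⌈(3·114+209)/343⌉ − ⌈(2·114+209)/343⌉ = ⌈551/343⌉ − ⌈437/343⌉ = 2 − 2 = 0
n=3: ⌈(4·114+209)/343⌉ − ⌈(3·114+209)/343⌉ = ⌈665/343⌉ − ⌈551/343⌉ = 2 − 2 = 0
n=4: ⌈(5·114+209)/343⌉ − ⌈(4·114+209)/343⌉ = ⌈779/343⌉ − ⌈665/343⌉ = 3 − 2 = 1
n=5: ⌈(6·114+209)/343⌉ − ⌈(5·114+209)/343⌉ = ⌈893/343⌉ − ⌈779/343⌉ = 3 − 3 = 0
n=6: ⌈(7·114+209)/343⌉ − ⌈(6·114+209)/343⌉ = ⌈1007/343⌉ − ⌈893/343⌉ = 3 − 3 = 0
n=7: ⌈(8·114+209)/343⌉ − ⌈(7·114+209)/343⌉ = ⌈1121/343⌉ − ⌈1007/343⌉ = 4 − 3 = 1
n=8: ⌈(9·114+209)/343⌉ − ⌈(8·114+209)/343⌉ = ⌈1235/343⌉ − ⌈1121/343⌉ = 4 − 4 = 0
n=9: ⌈(10·114+209)/343⌉ − ⌈(9·114+209)/343⌉ = ⌈1349/343⌉ − ⌈1235/343⌉ = 4 − 4 = 0
n=10: ⌈(11·114+209)/343⌉ − ⌈(10·114+209)/343⌉ = ⌈1463/343⌉ − ⌈1349/343⌉ = 5 − 4 = 1
n=11: ⌈(12·114+209)/343⌉ − ⌈(11·114+209)/343⌉ = ⌈1577/343⌉ − ⌈1463/343⌉ = 5 − 5 = 0
n=12: ⌈(13·114+209)/343⌉ − ⌈(12·114+209)/343⌉ = ⌈1691/343⌉ − ⌈1577/343⌉ = 5 − 5 = 0
n=13: ⌈(14·114+209)/343⌉ − ⌈(13·114+209)/343⌉ = ⌈1805/343⌉ − ⌈1691/343⌉ = 6 − 5 = 1
n=14: ⌈(15·114+209)/343⌉ − ⌈(14·114+209)/343⌉ = ⌈1919/343⌉ − ⌈1805/343⌉ = 6 − 6 = 0
n=15: ⌈(16·114+209)/343⌉ − ⌈(15·114+209)/343⌉ = ⌈2033/343⌉ − ⌈1919/343⌉ = 6 − 6 = 0
n=16: ⌈(17·114+209)/343⌉ − ⌈(16·114+209)/343⌉ = ⌈2147/343⌉ − ⌈2033/343⌉ = 7 − 6 = 1
n=17: ⌈(18·114+209)/343⌉ − ⌈(17·114+209)/343⌉ = ⌈2261/343⌉ − ⌈2147/343⌉ = 7 − 7 = 0
n=18: ⌈(19·114+209)/343⌉ − ⌈(18·114+209)/343⌉ = ⌈2375/343⌉ − ⌈2261/343⌉ = 7 − 7 = 0
n=19: ⌈(20·114+209)/343⌉ − ⌈(19·114+209)/343⌉ = ⌈2489/343⌉ − ⌈2375/343⌉ = 8 − 7 = 1
n=20: ⌈(21·114+209)/343⌉ − ⌈(20·114+209)/343⌉ = ⌈2603/343⌉ − ⌈2489/343⌉ = 8 − 8 = 0
n=21: ⌈(22·114+209)/343⌉ − ⌈(21·114+209)/343⌉ = ⌈2717/343⌉ − ⌈2603/343⌉ = 8 − 8 = 0
n=22: ⌈(23·114+209)/343⌉ − ⌈(22·114+209)/343⌉ = ⌈2831/343⌉ − ⌈2717/343⌉ = 9 − 8 = 1
n=23: ⌈(24·114+209)/343⌉ − ⌈(23·114+209)/343⌉ = ⌈2945/343⌉ − ⌈2831/343⌉ = 9 − 9 = 0
n=24: ⌈(25·114+209)/343⌉ − ⌈(24·114+209)/343⌉ = ⌈3059/343⌉ − ⌈2945/343⌉ = 9 − 9 = 0
n=25: ⌈(26·114+209)/343⌉ − ⌈(25·114+209)/343⌉ = ⌈3173/343⌉ − ⌈3059/343⌉ = 10 − 9 = 1
n=26: ⌈(27·114+209)/343⌉ − ⌈(26·114+209)/343⌉ = ⌈3287/343⌉ − ⌈3173/343⌉ = 10 − 10 = 0
n=27: ⌈(28·114+209)/343⌉ − ⌈(27·114+209)/343⌉ = ⌈3401/343⌉ − ⌈3287/343⌉ = 10 − 10 = 0
n=28: ⌈(29·114+209)/343⌉ − ⌈(28·114+209)/343⌉ = ⌈3515/343⌉ − ⌈3401/343⌉ = 11 − 10 = 1
n=29: ⌈(30·114+209)/343⌉ − ⌈(29·114+209)/343⌉ = ⌈3629/343⌉ − ⌈3515/343⌉ = 11 − 11 = 0
n=30: ⌈(31·114+209)/343⌉ − ⌈(30·114+209)/343⌉ = ⌈3743/343⌉ − ⌈3629/343⌉ = 11 − 11 = 0
n=31: ⌈(32·114+209)/343⌉ − ⌈(31·114+209)/343⌉ = ⌈3857/343⌉ − ⌈3743/343⌉ = 12 − 11 = 1
n=32: ⌈(33·114+209)/343⌉ − ⌈(32·114+209)/343⌉ = ⌈3971/343⌉ − ⌈3857/343⌉ = 12 − 12 = 0
n=33: ⌈(34·114+209)/343⌉ − ⌈(33·114+209)/343⌉ = ⌈4085/343⌉ − ⌈3971/343⌉ = 12 − 12 = 0


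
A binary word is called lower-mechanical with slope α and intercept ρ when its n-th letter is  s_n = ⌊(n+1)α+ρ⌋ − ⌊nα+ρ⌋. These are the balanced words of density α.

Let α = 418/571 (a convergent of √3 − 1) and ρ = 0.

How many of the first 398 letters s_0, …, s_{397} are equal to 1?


291

#1s = Σ_{n=0}^{397} s_n = Σ_{n=0}^{397} (⌊(n+1)α+ρ⌋ − ⌊nα+ρ⌋)
the sum telescopes: every ⌊nα+ρ⌋ with 0 < n < 398 appears once with + and once with −, leaving ⌊398α+ρ⌋ − ⌊0·α+ρ⌋
398α + ρ = (398·418) / 571 = 166364/571
ρ = 0/571
⌊166364/571⌋ = 291,  ⌊0/571⌋ = 0
#1s = 291 − 0 = 291


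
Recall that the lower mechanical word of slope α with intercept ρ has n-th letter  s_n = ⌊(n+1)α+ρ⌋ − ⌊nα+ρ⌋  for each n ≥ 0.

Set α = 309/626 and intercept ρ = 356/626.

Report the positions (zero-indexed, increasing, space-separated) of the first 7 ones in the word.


0 2 4 6 8 11 13

n=0: ⌊665/626⌋−⌊356/626⌋ = 1−0 = 1  ← one
n=1: ⌊974/626⌋−⌊665/626⌋ = 1−1 = 0
n=2: ⌊1283/626⌋−⌊974/626⌋ = 2−1 = 1  ← one
n=3: ⌊1592/626⌋−⌊1283/626⌋ = 2−2 = 0
n=4: ⌊1901/626⌋−⌊1592/626⌋ = 3−2 = 1  ← one
n=5: ⌊2210/626⌋−⌊1901/626⌋ = 3−3 = 0
n=6: ⌊2519/626⌋−⌊2210/626⌋ = 4−3 = 1  ← one
n=7: ⌊2828/626⌋−⌊2519/626⌋ = 4−4 = 0
n=8: ⌊3137/626⌋−⌊2828/626⌋ = 5−4 = 1  ← one
n=9: ⌊3446/626⌋−⌊3137/626⌋ = 5−5 = 0
n=10: ⌊3755/626⌋−⌊3446/626⌋ = 5−5 = 0
n=11: ⌊4064/626⌋−⌊3755/626⌋ = 6−5 = 1  ← one
n=12: ⌊4373/626⌋−⌊4064/626⌋ = 6−6 = 0
n=13: ⌊4682/626⌋−⌊4373/626⌋ = 7−6 = 1  ← one
positions of the first 7 ones: 0 2 4 6 8 11 13


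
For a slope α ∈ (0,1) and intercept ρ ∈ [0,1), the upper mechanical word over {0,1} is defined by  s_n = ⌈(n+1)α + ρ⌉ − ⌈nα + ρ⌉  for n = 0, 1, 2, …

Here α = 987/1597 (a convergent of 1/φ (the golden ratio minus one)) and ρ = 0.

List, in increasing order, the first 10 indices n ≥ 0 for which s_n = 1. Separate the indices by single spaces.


n=0: ⌈987/1597⌉−⌈0/1597⌉ = 1−0 = 1  ← one
n=1: ⌈1974/1597⌉−⌈987/1597⌉ = 2−1 = 1  ← one
n=2: ⌈2961/1597⌉−⌈1974/1597⌉ = 2−2 = 0
n=3: ⌈3948/1597⌉−⌈2961/1597⌉ = 3−2 = 1  ← one
n=4: ⌈4935/1597⌉−⌈3948/1597⌉ = 4−3 = 1  ← one
n=5: ⌈5922/1597⌉−⌈4935/1597⌉ = 4−4 = 0
n=6: ⌈6909/1597⌉−⌈5922/1597⌉ = 5−4 = 1  ← one
n=7: ⌈7896/1597⌉−⌈6909/1597⌉ = 5−5 = 0
n=8: ⌈8883/1597⌉−⌈7896/1597⌉ = 6−5 = 1  ← one
n=9: ⌈9870/1597⌉−⌈8883/1597⌉ = 7−6 = 1  ← one
n=10: ⌈10857/1597⌉−⌈9870/1597⌉ = 7−7 = 0
n=11: ⌈11844/1597⌉−⌈10857/1597⌉ = 8−7 = 1  ← one
n=12: ⌈12831/1597⌉−⌈11844/1597⌉ = 9−8 = 1  ← one
n=13: ⌈13818/1597⌉−⌈12831/1597⌉ = 9−9 = 0
n=14: ⌈14805/1597⌉−⌈13818/1597⌉ = 10−9 = 1  ← one
positions of the first 10 ones: 0 1 3 4 6 8 9 11 12 14

0 1 3 4 6 8 9 11 12 14


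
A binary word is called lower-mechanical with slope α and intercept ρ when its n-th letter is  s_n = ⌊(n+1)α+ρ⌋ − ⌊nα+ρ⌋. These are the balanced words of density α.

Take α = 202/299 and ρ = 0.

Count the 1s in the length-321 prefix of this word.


#1s = Σ_{n=0}^{320} s_n = Σ_{n=0}^{320} (⌊(n+1)α+ρ⌋ − ⌊nα+ρ⌋)
the sum telescopes: every ⌊nα+ρ⌋ with 0 < n < 321 appears once with + and once with −, leaving ⌊321α+ρ⌋ − ⌊0·α+ρ⌋
321α + ρ = (321·202) / 299 = 64842/299
ρ = 0/299
⌊64842/299⌋ = 216,  ⌊0/299⌋ = 0
#1s = 216 − 0 = 216

216


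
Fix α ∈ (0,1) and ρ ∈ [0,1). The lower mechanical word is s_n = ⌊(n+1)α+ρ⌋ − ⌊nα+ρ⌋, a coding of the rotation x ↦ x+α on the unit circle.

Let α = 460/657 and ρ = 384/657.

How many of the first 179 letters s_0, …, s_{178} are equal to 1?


125

#1s = Σ_{n=0}^{178} s_n = Σ_{n=0}^{178} (⌊(n+1)α+ρ⌋ − ⌊nα+ρ⌋)
the sum telescopes: every ⌊nα+ρ⌋ with 0 < n < 179 appears once with + and once with −, leaving ⌊179α+ρ⌋ − ⌊0·α+ρ⌋
179α + ρ = (179·460 + 384) / 657 = 82724/657
ρ = 384/657
⌊82724/657⌋ = 125,  ⌊384/657⌋ = 0
#1s = 125 − 0 = 125


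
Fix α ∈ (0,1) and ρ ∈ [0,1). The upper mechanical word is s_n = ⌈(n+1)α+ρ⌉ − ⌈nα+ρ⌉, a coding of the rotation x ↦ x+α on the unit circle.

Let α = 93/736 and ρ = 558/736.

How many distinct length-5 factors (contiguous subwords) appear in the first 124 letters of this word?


6

t_n = ⌈(n·93+558)/736⌉ for n = 0 … 124:
  n=0…9: ⌈558/736⌉=1 ⌈651/736⌉=1 ⌈744/736⌉=2 ⌈837/736⌉=2 ⌈930/736⌉=2 ⌈1023/736⌉=2 ⌈1116/736⌉=2 ⌈1209/736⌉=2 ⌈1302/736⌉=2 ⌈1395/736⌉=2
  n=10…19: ⌈1488/736⌉=3 ⌈1581/736⌉=3 ⌈1674/736⌉=3 ⌈1767/736⌉=3 ⌈1860/736⌉=3 ⌈1953/736⌉=3 ⌈2046/736⌉=3 ⌈2139/736⌉=3 ⌈2232/736⌉=4 ⌈2325/736⌉=4
  n=20…29: ⌈2418/736⌉=4 ⌈2511/736⌉=4 ⌈2604/736⌉=4 ⌈2697/736⌉=4 ⌈2790/736⌉=4 ⌈2883/736⌉=4 ⌈2976/736⌉=5 ⌈3069/736⌉=5 ⌈3162/736⌉=5 ⌈3255/736⌉=5
  n=30…39: ⌈3348/736⌉=5 ⌈3441/736⌉=5 ⌈3534/736⌉=5 ⌈3627/736⌉=5 ⌈3720/736⌉=6 ⌈3813/736⌉=6 ⌈3906/736⌉=6 ⌈3999/736⌉=6 ⌈4092/736⌉=6 ⌈4185/736⌉=6
  n=40…49: ⌈4278/736⌉=6 ⌈4371/736⌉=6 ⌈4464/736⌉=7 ⌈4557/736⌉=7 ⌈4650/736⌉=7 ⌈4743/736⌉=7 ⌈4836/736⌉=7 ⌈4929/736⌉=7 ⌈5022/736⌉=7 ⌈5115/736⌉=7
  n=50…59: ⌈5208/736⌉=8 ⌈5301/736⌉=8 ⌈5394/736⌉=8 ⌈5487/736⌉=8 ⌈5580/736⌉=8 ⌈5673/736⌉=8 ⌈5766/736⌉=8 ⌈5859/736⌉=8 ⌈5952/736⌉=9 ⌈6045/736⌉=9
  n=60…69: ⌈6138/736⌉=9 ⌈6231/736⌉=9 ⌈6324/736⌉=9 ⌈6417/736⌉=9 ⌈6510/736⌉=9 ⌈6603/736⌉=9 ⌈6696/736⌉=10 ⌈6789/736⌉=10 ⌈6882/736⌉=10 ⌈6975/736⌉=10
  n=70…79: ⌈7068/736⌉=10 ⌈7161/736⌉=10 ⌈7254/736⌉=10 ⌈7347/736⌉=10 ⌈7440/736⌉=11 ⌈7533/736⌉=11 ⌈7626/736⌉=11 ⌈7719/736⌉=11 ⌈7812/736⌉=11 ⌈7905/736⌉=11
  n=80…89: ⌈7998/736⌉=11 ⌈8091/736⌉=11 ⌈8184/736⌉=12 ⌈8277/736⌉=12 ⌈8370/736⌉=12 ⌈8463/736⌉=12 ⌈8556/736⌉=12 ⌈8649/736⌉=12 ⌈8742/736⌉=12 ⌈8835/736⌉=13
  n=90…99: ⌈8928/736⌉=13 ⌈9021/736⌉=13 ⌈9114/736⌉=13 ⌈9207/736⌉=13 ⌈9300/736⌉=13 ⌈9393/736⌉=13 ⌈9486/736⌉=13 ⌈9579/736⌉=14 ⌈9672/736⌉=14 ⌈9765/736⌉=14
  n=100…109: ⌈9858/736⌉=14 ⌈9951/736⌉=14 ⌈10044/736⌉=14 ⌈10137/736⌉=14 ⌈10230/736⌉=14 ⌈10323/736⌉=15 ⌈10416/736⌉=15 ⌈10509/736⌉=15 ⌈10602/736⌉=15 ⌈10695/736⌉=15
  n=110…119: ⌈10788/736⌉=15 ⌈10881/736⌉=15 ⌈10974/736⌉=15 ⌈11067/736⌉=16 ⌈11160/736⌉=16 ⌈11253/736⌉=16 ⌈11346/736⌉=16 ⌈11439/736⌉=16 ⌈11532/736⌉=16 ⌈11625/736⌉=16
  n=120…124: ⌈11718/736⌉=16 ⌈11811/736⌉=17 ⌈11904/736⌉=17 ⌈11997/736⌉=17 ⌈12090/736⌉=17
s_n = t_(n+1) − t_n for n = 0 … 123 gives
prefix = 0100000001000000010000000100000001000000010000000100000001000000010000000100000001000000100000001000000010000000100000001000
slide a length-5 window over [0..4] … [119..123] (120 windows); first occurrence of each distinct factor:
  [  0..  4] 01000
  [  1..  5] 10000
  [  2..  6] 00000
  [  5..  9] 00001
  [  6.. 10] 00010
  [  7.. 11] 00100
  (the other 114 windows repeat one of these)
distinct factors: {00000, 00001, 00010, 00100, 01000, 10000}
count = 6  (Sturmian bound for length 5 is 6)


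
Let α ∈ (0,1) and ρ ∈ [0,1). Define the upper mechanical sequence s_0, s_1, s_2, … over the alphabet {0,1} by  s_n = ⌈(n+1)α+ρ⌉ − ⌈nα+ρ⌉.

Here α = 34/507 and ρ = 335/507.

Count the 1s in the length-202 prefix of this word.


14

#1s = Σ_{n=0}^{201} s_n = Σ_{n=0}^{201} (⌈(n+1)α+ρ⌉ − ⌈nα+ρ⌉)
the sum telescopes: every ⌈nα+ρ⌉ with 0 < n < 202 appears once with + and once with −, leaving ⌈202α+ρ⌉ − ⌈0·α+ρ⌉
202α + ρ = (202·34 + 335) / 507 = 7203/507
ρ = 335/507
⌈7203/507⌉ = 15,  ⌈335/507⌉ = 1
#1s = 15 − 1 = 14


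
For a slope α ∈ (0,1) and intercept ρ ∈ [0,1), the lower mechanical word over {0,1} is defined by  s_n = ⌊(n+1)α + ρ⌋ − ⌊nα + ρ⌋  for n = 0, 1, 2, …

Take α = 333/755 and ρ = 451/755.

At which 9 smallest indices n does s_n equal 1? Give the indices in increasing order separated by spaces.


n=0: ⌊784/755⌋−⌊451/755⌋ = 1−0 = 1  ← one
n=1: ⌊1117/755⌋−⌊784/755⌋ = 1−1 = 0
n=2: ⌊1450/755⌋−⌊1117/755⌋ = 1−1 = 0
n=3: ⌊1783/755⌋−⌊1450/755⌋ = 2−1 = 1  ← one
n=4: ⌊2116/755⌋−⌊1783/755⌋ = 2−2 = 0
n=5: ⌊2449/755⌋−⌊2116/755⌋ = 3−2 = 1  ← one
n=6: ⌊2782/755⌋−⌊2449/755⌋ = 3−3 = 0
n=7: ⌊3115/755⌋−⌊2782/755⌋ = 4−3 = 1  ← one
n=8: ⌊3448/755⌋−⌊3115/755⌋ = 4−4 = 0
n=9: ⌊3781/755⌋−⌊3448/755⌋ = 5−4 = 1  ← one
n=10: ⌊4114/755⌋−⌊3781/755⌋ = 5−5 = 0
n=11: ⌊4447/755⌋−⌊4114/755⌋ = 5−5 = 0
n=12: ⌊4780/755⌋−⌊4447/755⌋ = 6−5 = 1  ← one
n=13: ⌊5113/755⌋−⌊4780/755⌋ = 6−6 = 0
n=14: ⌊5446/755⌋−⌊5113/755⌋ = 7−6 = 1  ← one
n=15: ⌊5779/755⌋−⌊5446/755⌋ = 7−7 = 0
n=16: ⌊6112/755⌋−⌊5779/755⌋ = 8−7 = 1  ← one
n=17: ⌊6445/755⌋−⌊6112/755⌋ = 8−8 = 0
n=18: ⌊6778/755⌋−⌊6445/755⌋ = 8−8 = 0
n=19: ⌊7111/755⌋−⌊6778/755⌋ = 9−8 = 1  ← one
positions of the first 9 ones: 0 3 5 7 9 12 14 16 19

0 3 5 7 9 12 14 16 19


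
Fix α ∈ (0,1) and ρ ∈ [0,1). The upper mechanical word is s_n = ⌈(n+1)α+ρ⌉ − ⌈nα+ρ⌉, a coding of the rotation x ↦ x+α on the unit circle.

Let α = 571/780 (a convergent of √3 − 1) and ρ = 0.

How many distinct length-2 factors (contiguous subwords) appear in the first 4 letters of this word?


2

t_n = ⌈(n·571)/780⌉ for n = 0 … 4:
  n=0…4: ⌈0/780⌉=0 ⌈571/780⌉=1 ⌈1142/780⌉=2 ⌈1713/780⌉=3 ⌈2284/780⌉=3
s_n = t_(n+1) − t_n for n = 0 … 3 gives
prefix = 1110
slide a length-2 window over [0..1] … [2..3] (3 windows); first occurrence of each distinct factor:
  [  0..  1] 11
  [  2..  3] 10
  (the other 1 window repeats one of these)
distinct factors: {10, 11}
count = 2  (Sturmian bound for length 2 is 3)


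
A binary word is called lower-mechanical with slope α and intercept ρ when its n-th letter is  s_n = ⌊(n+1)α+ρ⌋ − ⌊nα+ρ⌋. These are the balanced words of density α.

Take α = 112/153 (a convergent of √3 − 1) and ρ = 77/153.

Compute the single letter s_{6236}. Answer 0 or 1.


(n+1)α + ρ = (6237·112 + 77) / 153 = 698621/153
nα + ρ     = (6236·112 + 77) / 153 = 698509/153
⌊698621/153⌋ = 4566,  ⌊698509/153⌋ = 4565
s_{6236} = 4566 − 4565 = 1

1


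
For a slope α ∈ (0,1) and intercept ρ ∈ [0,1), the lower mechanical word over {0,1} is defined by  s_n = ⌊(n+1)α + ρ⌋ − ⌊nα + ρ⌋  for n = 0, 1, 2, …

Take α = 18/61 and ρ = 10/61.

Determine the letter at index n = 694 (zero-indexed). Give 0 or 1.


1

(n+1)α + ρ = (695·18 + 10) / 61 = 12520/61
nα + ρ     = (694·18 + 10) / 61 = 12502/61
⌊12520/61⌋ = 205,  ⌊12502/61⌋ = 204
s_{694} = 205 − 204 = 1


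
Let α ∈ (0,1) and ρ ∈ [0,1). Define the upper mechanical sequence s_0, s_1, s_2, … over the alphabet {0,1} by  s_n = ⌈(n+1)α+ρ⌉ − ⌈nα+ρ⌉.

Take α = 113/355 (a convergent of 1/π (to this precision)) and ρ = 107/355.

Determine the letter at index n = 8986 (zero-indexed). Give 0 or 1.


0

(n+1)α + ρ = (8987·113 + 107) / 355 = 1015638/355
nα + ρ     = (8986·113 + 107) / 355 = 1015525/355
⌈1015638/355⌉ = 2861,  ⌈1015525/355⌉ = 2861
s_{8986} = 2861 − 2861 = 0


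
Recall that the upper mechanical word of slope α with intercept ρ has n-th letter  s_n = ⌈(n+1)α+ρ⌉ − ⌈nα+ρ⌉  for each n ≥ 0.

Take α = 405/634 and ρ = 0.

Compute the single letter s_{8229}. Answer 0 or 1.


1

(n+1)α + ρ = (8230·405) / 634 = 3333150/634
nα + ρ     = (8229·405) / 634 = 3332745/634
⌈3333150/634⌉ = 5258,  ⌈3332745/634⌉ = 5257
s_{8229} = 5258 − 5257 = 1


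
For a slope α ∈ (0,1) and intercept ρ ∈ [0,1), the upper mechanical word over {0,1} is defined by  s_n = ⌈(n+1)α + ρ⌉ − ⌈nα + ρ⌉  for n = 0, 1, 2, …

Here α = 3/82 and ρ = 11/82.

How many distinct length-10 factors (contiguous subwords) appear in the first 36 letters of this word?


t_n = ⌈(n·3+11)/82⌉ for n = 0 … 36:
  n=0…9: ⌈11/82⌉=1 ⌈14/82⌉=1 ⌈17/82⌉=1 ⌈20/82⌉=1 ⌈23/82⌉=1 ⌈26/82⌉=1 ⌈29/82⌉=1 ⌈32/82⌉=1 ⌈35/82⌉=1 ⌈38/82⌉=1
  n=10…19: ⌈41/82⌉=1 ⌈44/82⌉=1 ⌈47/82⌉=1 ⌈50/82⌉=1 ⌈53/82⌉=1 ⌈56/82⌉=1 ⌈59/82⌉=1 ⌈62/82⌉=1 ⌈65/82⌉=1 ⌈68/82⌉=1
  n=20…29: ⌈71/82⌉=1 ⌈74/82⌉=1 ⌈77/82⌉=1 ⌈80/82⌉=1 ⌈83/82⌉=2 ⌈86/82⌉=2 ⌈89/82⌉=2 ⌈92/82⌉=2 ⌈95/82⌉=2 ⌈98/82⌉=2
  n=30…36: ⌈101/82⌉=2 ⌈104/82⌉=2 ⌈107/82⌉=2 ⌈110/82⌉=2 ⌈113/82⌉=2 ⌈116/82⌉=2 ⌈119/82⌉=2
s_n = t_(n+1) − t_n for n = 0 … 35 gives
prefix = 000000000000000000000001000000000000
slide a length-10 window over [0..9] … [26..35] (27 windows); first occurrence of each distinct factor:
  [  0..  9] 0000000000
  [ 14.. 23] 0000000001
  [ 15.. 24] 0000000010
  [ 16.. 25] 0000000100
  [ 17.. 26] 0000001000
  [ 18.. 27] 0000010000
  [ 19.. 28] 0000100000
  [ 20.. 29] 0001000000
  [ 21.. 30] 0010000000
  [ 22.. 31] 0100000000
  [ 23.. 32] 1000000000
  (the other 16 windows repeat one of these)
distinct factors: {0000000000, 0000000001, 0000000010, 0000000100, 0000001000, 0000010000, 0000100000, 0001000000, 0010000000, 0100000000, 1000000000}
count = 11  (Sturmian bound for length 10 is 11)

11


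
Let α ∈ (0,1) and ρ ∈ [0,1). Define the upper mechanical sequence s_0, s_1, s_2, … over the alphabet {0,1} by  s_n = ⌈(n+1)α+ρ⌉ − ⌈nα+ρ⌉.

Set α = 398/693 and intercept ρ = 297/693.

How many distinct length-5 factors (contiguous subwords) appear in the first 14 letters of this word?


6

t_n = ⌈(n·398+297)/693⌉ for n = 0 … 14:
  n=0…9: ⌈297/693⌉=1 ⌈695/693⌉=2 ⌈1093/693⌉=2 ⌈1491/693⌉=3 ⌈1889/693⌉=3 ⌈2287/693⌉=4 ⌈2685/693⌉=4 ⌈3083/693⌉=5 ⌈3481/693⌉=6 ⌈3879/693⌉=6
  n=10…14: ⌈4277/693⌉=7 ⌈4675/693⌉=7 ⌈5073/693⌉=8 ⌈5471/693⌉=8 ⌈5869/693⌉=9
s_n = t_(n+1) − t_n for n = 0 … 13 gives
prefix = 10101011010101
slide a length-5 window over [0..4] … [9..13] (10 windows); first occurrence of each distinct factor:
  [  0..  4] 10101
  [  1..  5] 01010
  [  3..  7] 01011
  [  4..  8] 10110
  [  5..  9] 01101
  [  6.. 10] 11010
  (the other 4 windows repeat one of these)
distinct factors: {01010, 01011, 01101, 10101, 10110, 11010}
count = 6  (Sturmian bound for length 5 is 6)


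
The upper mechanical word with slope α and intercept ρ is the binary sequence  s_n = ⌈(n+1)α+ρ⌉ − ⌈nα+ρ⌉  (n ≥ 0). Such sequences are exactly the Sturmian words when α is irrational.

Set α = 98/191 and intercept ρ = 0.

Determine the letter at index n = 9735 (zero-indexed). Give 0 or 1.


(n+1)α + ρ = (9736·98) / 191 = 954128/191
nα + ρ     = (9735·98) / 191 = 954030/191
⌈954128/191⌉ = 4996,  ⌈954030/191⌉ = 4995
s_{9735} = 4996 − 4995 = 1

1


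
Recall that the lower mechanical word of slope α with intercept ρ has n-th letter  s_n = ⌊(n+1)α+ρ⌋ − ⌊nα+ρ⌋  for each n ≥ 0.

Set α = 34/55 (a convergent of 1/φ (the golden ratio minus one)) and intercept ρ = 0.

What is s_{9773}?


1

(n+1)α + ρ = (9774·34) / 55 = 332316/55
nα + ρ     = (9773·34) / 55 = 332282/55
⌊332316/55⌋ = 6042,  ⌊332282/55⌋ = 6041
s_{9773} = 6042 − 6041 = 1


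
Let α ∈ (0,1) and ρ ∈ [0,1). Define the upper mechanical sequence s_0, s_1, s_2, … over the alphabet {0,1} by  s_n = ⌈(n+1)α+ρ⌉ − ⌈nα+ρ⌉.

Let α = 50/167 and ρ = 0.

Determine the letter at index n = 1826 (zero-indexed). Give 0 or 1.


(n+1)α + ρ = (1827·50) / 167 = 91350/167
nα + ρ     = (1826·50) / 167 = 91300/167
⌈91350/167⌉ = 548,  ⌈91300/167⌉ = 547
s_{1826} = 548 − 547 = 1

1


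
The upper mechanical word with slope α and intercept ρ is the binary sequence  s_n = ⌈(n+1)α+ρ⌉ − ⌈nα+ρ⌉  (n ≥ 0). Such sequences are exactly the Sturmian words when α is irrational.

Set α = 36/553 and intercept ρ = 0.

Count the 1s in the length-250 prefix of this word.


#1s = Σ_{n=0}^{249} s_n = Σ_{n=0}^{249} (⌈(n+1)α+ρ⌉ − ⌈nα+ρ⌉)
the sum telescopes: every ⌈nα+ρ⌉ with 0 < n < 250 appears once with + and once with −, leaving ⌈250α+ρ⌉ − ⌈0·α+ρ⌉
250α + ρ = (250·36) / 553 = 9000/553
ρ = 0/553
⌈9000/553⌉ = 17,  ⌈0/553⌉ = 0
#1s = 17 − 0 = 17

17
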